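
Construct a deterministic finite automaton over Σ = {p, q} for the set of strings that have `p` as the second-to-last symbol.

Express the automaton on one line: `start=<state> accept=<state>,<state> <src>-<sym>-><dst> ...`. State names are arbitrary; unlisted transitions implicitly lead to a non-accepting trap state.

Because acceptance depends on a position counted from the end, the machine has to buffer the most recent 2 symbols. Make each state the string of the last up-to-2 symbols read; on input `x` shift the window left and append `x`. Accept when the buffered window has length 2 and begins with `p`.
With 7 states:
        p   q  
>  S0   S1  S2 
   S1   S3  S4 
   S2   S5  S6 
 * S3   S3  S4 
 * S4   S5  S6 
   S5   S3  S4 
   S6   S5  S6 
(> = start, * = accepting)

start=S0 accept=S3,S4 S0-p->S1 S0-q->S2 S1-p->S3 S1-q->S4 S2-p->S5 S2-q->S6 S3-p->S3 S3-q->S4 S4-p->S5 S4-q->S6 S5-p->S3 S5-q->S4 S6-p->S5 S6-q->S6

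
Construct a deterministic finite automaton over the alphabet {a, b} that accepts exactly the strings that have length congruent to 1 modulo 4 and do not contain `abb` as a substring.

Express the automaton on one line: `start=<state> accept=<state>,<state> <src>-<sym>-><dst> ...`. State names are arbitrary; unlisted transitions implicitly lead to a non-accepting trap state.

start=q0 accept=q1,q2,q12 q0-a->q1 q0-b->q2 q1-a->q3 q1-b->q4 q2-a->q3 q2-b->q5 q3-a->q6 q3-b->q7 q4-a->q6 q4-b->q8 q5-a->q6 q5-b->q9 q6-a->q10 q6-b->q11 q7-a->q10 q7-b->q8 q8-a->q8 q8-b->q8 q9-a->q10 q9-b->q0 q10-a->q1 q10-b->q12 q11-a->q1 q11-b->q8 q12-a->q3 q12-b->q8

Run two small machines in parallel and take their product. One (4 states) tracks the input length modulo 4; the other (4 states) tracks partial matches of the forbidden pattern `abb`. Each combined state is a pair, one component from each; accept when both components accept. After merging equivalent states the machine shrinks.
With 13 states:
          a    b  
>  q0     q1   q2 
 * q1     q3   q4 
 * q2     q3   q5 
   q3     q6   q7 
   q4     q6   q8 
   q5     q6   q9 
   q6    q10  q11 
   q7    q10   q8 
   q8     q8   q8 
   q9    q10   q0 
   q10    q1  q12 
   q11    q1   q8 
 * q12    q3   q8 
(> = start, * = accepting)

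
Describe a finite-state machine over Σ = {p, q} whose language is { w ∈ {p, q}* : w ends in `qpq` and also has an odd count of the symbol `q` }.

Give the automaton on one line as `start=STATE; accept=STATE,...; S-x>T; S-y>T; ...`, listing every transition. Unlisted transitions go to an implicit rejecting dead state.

Handle the two conditions separately and then intersect. The first has 4 states tracking how much of the suffix `qpq` has currently been matched; the second has 2 states tracking the count of `q`s modulo 2. A product state is a pair (one from each), accepting exactly when both do. After merging equivalent states the machine shrinks.
A 5-state machine:
       p  q 
>  A   A  B 
   B   B  C 
   C   D  B 
   D   A  E 
 * E   B  C 
(> = start, * = accepting)

start=A; accept=E; A-p>A; A-q>B; B-p>B; B-q>C; C-p>D; C-q>B; D-p>A; D-q>E; E-p>B; E-q>C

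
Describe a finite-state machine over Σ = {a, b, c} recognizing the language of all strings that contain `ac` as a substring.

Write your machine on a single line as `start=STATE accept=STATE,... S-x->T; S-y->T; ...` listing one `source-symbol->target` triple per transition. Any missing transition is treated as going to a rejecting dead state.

start=q0; accept=q2; q0-a->q1; q0-b->q0; q0-c->q0; q1-a->q1; q1-b->q0; q1-c->q2; q2-a->q2; q2-b->q2; q2-c->q2

States q0..q1 record the length of the longest prefix of `ac` that matches the current input suffix. Reaching q2 means `ac` has been seen, and we stay there forever. Accept from q2.
A 3-state machine:
        a   b   c  
>  q0   q1  q0  q0 
   q1   q1  q0  q2 
 * q2   q2  q2  q2 
(> = start, * = accepting)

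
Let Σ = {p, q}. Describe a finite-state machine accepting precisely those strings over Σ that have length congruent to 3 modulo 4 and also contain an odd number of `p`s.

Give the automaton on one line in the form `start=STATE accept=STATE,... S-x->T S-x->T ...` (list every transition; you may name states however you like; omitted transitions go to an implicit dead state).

Run two small machines in parallel and take their product. The first has 4 states tracking the input length modulo 4; the second has 2 states tracking the count of `p`s modulo 2. A product state is a pair (one from each), accepting exactly when both do.
An 8-state machine:
       p  q 
>  A   B  C 
   B   D  E 
   C   E  D 
   D   F  G 
   E   G  F 
 * F   A  H 
   G   H  A 
   H   C  B 
(> = start, * = accepting)

start=A accept=F A-p->B A-q->C B-p->D B-q->E C-p->E C-q->D D-p->F D-q->G E-p->G E-q->F F-p->A F-q->H G-p->H G-q->A H-p->C H-q->B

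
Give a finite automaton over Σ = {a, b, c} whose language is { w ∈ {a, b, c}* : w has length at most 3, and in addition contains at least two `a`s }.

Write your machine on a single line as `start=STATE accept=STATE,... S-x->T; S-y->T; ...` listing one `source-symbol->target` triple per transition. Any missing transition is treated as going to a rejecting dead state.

Run two small machines in parallel and take their product. The first has 5 states tracking the input length, saturating at 4; the second has 4 states tracking the count of `a`s, saturating at 3. A product state is a pair (one from each), accepting exactly when both do. Minimizing collapses redundant product states.
        a   b   c  
>  q0   q1  q2  q2 
   q1   q3  q4  q4 
   q2   q4  q5  q5 
 * q3   q6  q6  q6 
   q4   q6  q5  q5 
   q5   q5  q5  q5 
 * q6   q5  q5  q5 
(> = start, * = accepting)

start=q0; accept=q3,q6; q0-a->q1; q0-b->q2; q0-c->q2; q1-a->q3; q1-b->q4; q1-c->q4; q2-a->q4; q2-b->q5; q2-c->q5; q3-a->q6; q3-b->q6; q3-c->q6; q4-a->q6; q4-b->q5; q4-c->q5; q5-a->q5; q5-b->q5; q5-c->q5; q6-a->q5; q6-b->q5; q6-c->q5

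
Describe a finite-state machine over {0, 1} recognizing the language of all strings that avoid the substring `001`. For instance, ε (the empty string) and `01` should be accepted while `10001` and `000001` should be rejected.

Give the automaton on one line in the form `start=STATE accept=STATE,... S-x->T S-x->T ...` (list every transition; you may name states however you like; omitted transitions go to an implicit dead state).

start=A accept=A,B,C A-0->B A-1->A B-0->C B-1->A C-0->C C-1->D D-0->D D-1->D

This is the complement of 'contains `001`'. Use the same substring-matching states — A through D holding how much of `001` has just been matched — but flip the accepting set: everything except the trap D accepts.
A 4-state machine:
       0  1 
>* A   B  A 
 * B   C  A 
 * C   C  D 
   D   D  D 
(> = start, * = accepting)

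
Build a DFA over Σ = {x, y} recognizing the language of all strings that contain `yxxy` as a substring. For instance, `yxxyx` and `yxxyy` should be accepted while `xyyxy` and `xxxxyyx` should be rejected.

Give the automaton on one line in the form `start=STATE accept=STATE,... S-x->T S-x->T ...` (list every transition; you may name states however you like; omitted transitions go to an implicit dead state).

States A..D record the length of the longest prefix of `yxxy` that matches the current input suffix. Reaching E means `yxxy` has been seen, and we stay there forever. Accept from E.
A 5-state machine:
       x  y 
>  A   A  B 
   B   C  B 
   C   D  B 
   D   A  E 
 * E   E  E 
(> = start, * = accepting)

start=A accept=E A-x->A A-y->B B-x->C B-y->B C-x->D C-y->B D-x->A D-y->E E-x->E E-y->E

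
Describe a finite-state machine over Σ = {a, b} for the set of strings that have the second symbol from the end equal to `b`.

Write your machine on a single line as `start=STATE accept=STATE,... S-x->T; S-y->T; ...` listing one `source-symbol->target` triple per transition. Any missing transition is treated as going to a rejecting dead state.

Because acceptance depends on a position counted from the end, the machine has to buffer the most recent 2 symbols. Make each state the string of the last up-to-2 symbols read; on input `x` shift the window left and append `x`. Accept when the buffered window has length 2 and begins with `b`.
With 7 states:
        a   b  
>  s0   s1  s2 
   s1   s3  s4 
   s2   s5  s6 
   s3   s3  s4 
   s4   s5  s6 
 * s5   s3  s4 
 * s6   s5  s6 
(> = start, * = accepting)

start=s0; accept=s5,s6; s0-a->s1; s0-b->s2; s1-a->s3; s1-b->s4; s2-a->s5; s2-b->s6; s3-a->s3; s3-b->s4; s4-a->s5; s4-b->s6; s5-a->s3; s5-b->s4; s6-a->s5; s6-b->s6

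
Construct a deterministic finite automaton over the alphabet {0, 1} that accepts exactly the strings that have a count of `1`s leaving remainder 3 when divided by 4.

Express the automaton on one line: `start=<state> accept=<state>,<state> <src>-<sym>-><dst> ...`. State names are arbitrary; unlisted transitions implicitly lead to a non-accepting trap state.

Keep the running count of `1`s modulo 4: each `1` advances along the cycle A → B → C → D → A while other symbols loop. Accept at D.
       0  1 
>  A   A  B 
   B   B  C 
   C   C  D 
 * D   D  A 
(> = start, * = accepting)

start=A accept=D A-0->A A-1->B B-0->B B-1->C C-0->C C-1->D D-0->D D-1->A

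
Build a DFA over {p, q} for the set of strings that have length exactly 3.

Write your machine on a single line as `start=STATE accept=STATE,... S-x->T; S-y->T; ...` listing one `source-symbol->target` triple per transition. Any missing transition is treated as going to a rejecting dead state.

start=s0; accept=s3; s0-p->s1; s0-q->s1; s1-p->s2; s1-q->s2; s2-p->s3; s2-q->s3; s3-p->s4; s3-q->s4; s4-p->s4; s4-q->s4

We only need to distinguish lengths 0, 1, …, 3, and '>3'. Chain s0 → s1 → s2 → s3 → s4 on every symbol, with s4 looping. Accepting states: {s3}.
        p   q  
>  s0   s1  s1 
   s1   s2  s2 
   s2   s3  s3 
 * s3   s4  s4 
   s4   s4  s4 
(> = start, * = accepting)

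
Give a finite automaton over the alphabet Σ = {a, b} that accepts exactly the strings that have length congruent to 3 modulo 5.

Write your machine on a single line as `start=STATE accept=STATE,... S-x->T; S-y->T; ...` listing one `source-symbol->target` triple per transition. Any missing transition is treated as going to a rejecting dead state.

Only the length mod 5 matters, so use a 5-cycle: from any state, every input symbol moves to the next state, wrapping s4 back to s0. Mark s3 accepting.
A 5-state machine:
        a   b  
>  s0   s1  s1 
   s1   s2  s2 
   s2   s3  s3 
 * s3   s4  s4 
   s4   s0  s0 
(> = start, * = accepting)

start=s0; accept=s3; s0-a->s1; s0-b->s1; s1-a->s2; s1-b->s2; s2-a->s3; s2-b->s3; s3-a->s4; s3-b->s4; s4-a->s0; s4-b->s0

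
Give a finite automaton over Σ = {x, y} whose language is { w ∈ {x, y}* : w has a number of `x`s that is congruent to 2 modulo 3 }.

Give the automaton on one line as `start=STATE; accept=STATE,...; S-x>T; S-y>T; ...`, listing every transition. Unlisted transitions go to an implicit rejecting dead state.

start=s0; accept=s2; s0-x>s1; s0-y>s0; s1-x>s2; s1-y>s1; s2-x>s0; s2-y>s2

Keep the running count of `x`s modulo 3: each `x` advances along the cycle s0 → s1 → s2 → s0 while other symbols loop. Accept at s2.
A 3-state machine:
        x   y  
>  s0   s1  s0 
   s1   s2  s1 
 * s2   s0  s2 
(> = start, * = accepting)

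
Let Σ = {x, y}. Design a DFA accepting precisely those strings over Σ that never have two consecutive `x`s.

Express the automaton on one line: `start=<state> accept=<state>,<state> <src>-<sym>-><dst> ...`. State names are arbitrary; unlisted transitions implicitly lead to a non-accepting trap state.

start=q0 accept=q0,q1 q0-x->q1 q0-y->q0 q1-x->q2 q1-y->q0 q2-x->q2 q2-y->q2

This is the complement of 'contains `xx`'. Use the same substring-matching states — q0 through q2 holding how much of `xx` has just been matched — but flip the accepting set: everything except the trap q2 accepts.
A 3-state machine:
        x   y  
>* q0   q1  q0 
 * q1   q2  q0 
   q2   q2  q2 
(> = start, * = accepting)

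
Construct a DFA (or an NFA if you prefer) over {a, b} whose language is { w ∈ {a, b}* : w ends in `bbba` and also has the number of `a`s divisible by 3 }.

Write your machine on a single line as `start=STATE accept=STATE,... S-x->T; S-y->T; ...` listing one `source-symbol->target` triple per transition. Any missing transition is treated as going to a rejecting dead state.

Build one automaton per condition and run them in lockstep. One (5 states) tracks how much of the suffix `bbba` has currently been matched; the other (3 states) tracks the count of `a`s modulo 3. Each combined state is a pair, one component from each; accept when both components accept. Minimizing collapses redundant product states.
7 states suffice.
        a   b  
>  q0   q1  q0 
   q1   q2  q1 
   q2   q0  q3 
   q3   q0  q4 
   q4   q0  q5 
   q5   q6  q5 
 * q6   q1  q0 
(> = start, * = accepting)

start=q0; accept=q6; q0-a->q1; q0-b->q0; q1-a->q2; q1-b->q1; q2-a->q0; q2-b->q3; q3-a->q0; q3-b->q4; q4-a->q0; q4-b->q5; q5-a->q6; q5-b->q5; q6-a->q1; q6-b->q0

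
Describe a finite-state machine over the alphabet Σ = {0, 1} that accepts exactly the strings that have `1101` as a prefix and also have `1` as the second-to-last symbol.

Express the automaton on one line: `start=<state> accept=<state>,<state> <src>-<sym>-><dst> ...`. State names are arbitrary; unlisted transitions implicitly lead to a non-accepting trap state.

Handle the two conditions separately and then intersect. The first has 6 states tracking whether the input so far still matches the prefix `1101`; the second has 7 states tracking the last 2 symbols read. A product state is a pair (one from each), accepting exactly when both do. After merging equivalent states the machine shrinks.
With 9 states:
        0   1  
>  q0   q1  q2 
   q1   q1  q1 
   q2   q1  q3 
   q3   q4  q1 
   q4   q1  q5 
   q5   q6  q7 
 * q6   q8  q5 
 * q7   q6  q7 
   q8   q8  q5 
(> = start, * = accepting)

start=q0 accept=q6,q7 q0-0->q1 q0-1->q2 q1-0->q1 q1-1->q1 q2-0->q1 q2-1->q3 q3-0->q4 q3-1->q1 q4-0->q1 q4-1->q5 q5-0->q6 q5-1->q7 q6-0->q8 q6-1->q5 q7-0->q6 q7-1->q7 q8-0->q8 q8-1->q5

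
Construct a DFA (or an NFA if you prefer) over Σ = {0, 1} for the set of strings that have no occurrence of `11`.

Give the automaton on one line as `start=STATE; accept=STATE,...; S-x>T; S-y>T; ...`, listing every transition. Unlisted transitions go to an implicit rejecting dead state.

This is the complement of 'contains `11`'. Use the same substring-matching states — q0 through q2 holding how much of `11` has just been matched — but flip the accepting set: everything except the trap q2 accepts.
With 3 states:
        0   1  
>* q0   q0  q1 
 * q1   q0  q2 
   q2   q2  q2 
(> = start, * = accepting)

start=q0; accept=q0,q1; q0-0>q0; q0-1>q1; q1-0>q0; q1-1>q2; q2-0>q2; q2-1>q2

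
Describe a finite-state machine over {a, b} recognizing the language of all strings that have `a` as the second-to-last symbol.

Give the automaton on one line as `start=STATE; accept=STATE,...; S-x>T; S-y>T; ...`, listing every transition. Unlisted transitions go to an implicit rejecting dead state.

A DFA must remember the last 2 symbols (since which symbol is second-to-last isn't known until the input ends). Use one state per possible window of the last ≤2 symbols; accept from those whose window starts with `a`.
With 7 states:
        a   b  
>  q0   q1  q2 
   q1   q3  q4 
   q2   q5  q6 
 * q3   q3  q4 
 * q4   q5  q6 
   q5   q3  q4 
   q6   q5  q6 
(> = start, * = accepting)

start=q0; accept=q3,q4; q0-a>q1; q0-b>q2; q1-a>q3; q1-b>q4; q2-a>q5; q2-b>q6; q3-a>q3; q3-b>q4; q4-a>q5; q4-b>q6; q5-a>q3; q5-b>q4; q6-a>q5; q6-b>q6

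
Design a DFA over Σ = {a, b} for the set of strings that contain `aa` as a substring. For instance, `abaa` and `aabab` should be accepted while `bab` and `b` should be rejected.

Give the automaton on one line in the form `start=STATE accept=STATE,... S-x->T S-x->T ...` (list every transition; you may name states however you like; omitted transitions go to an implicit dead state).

start=q0 accept=q2 q0-a->q1 q0-b->q0 q1-a->q2 q1-b->q0 q2-a->q2 q2-b->q2

Track how much of `aa` has been matched so far: state q0 is no progress, q2 is the absorbing accept state reached once `aa` has occurred. Intermediate states record partial matches; on a mismatch, fall back to the longest reusable overlap.
        a   b  
>  q0   q1  q0 
   q1   q2  q0 
 * q2   q2  q2 
(> = start, * = accepting)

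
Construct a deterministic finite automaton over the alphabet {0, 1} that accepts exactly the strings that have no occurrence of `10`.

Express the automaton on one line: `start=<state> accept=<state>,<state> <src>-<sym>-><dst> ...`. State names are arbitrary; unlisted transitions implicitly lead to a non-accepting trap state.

Track partial matches of the forbidden pattern `10`. State s2 is a dead state reached once `10` has occurred; every other state accepts. s0 means no part of `10` is currently matched.
A 3-state machine:
        0   1  
>* s0   s0  s1 
 * s1   s2  s1 
   s2   s2  s2 
(> = start, * = accepting)

start=s0 accept=s0,s1 s0-0->s0 s0-1->s1 s1-0->s2 s1-1->s1 s2-0->s2 s2-1->s2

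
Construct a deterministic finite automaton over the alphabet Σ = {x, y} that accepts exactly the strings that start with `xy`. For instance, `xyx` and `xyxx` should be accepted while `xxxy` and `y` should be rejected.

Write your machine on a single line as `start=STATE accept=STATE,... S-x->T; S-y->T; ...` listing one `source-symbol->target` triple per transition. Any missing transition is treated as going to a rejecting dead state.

Walk along `xy` while the input agrees: from A take `x` to B, and so on. Any deviation drops to the rejecting sink D. Once C is reached the prefix is confirmed and every continuation is accepted.
A 4-state machine:
       x  y 
>  A   B  D 
   B   D  C 
 * C   C  C 
   D   D  D 
(> = start, * = accepting)

start=A; accept=C; A-x->B; A-y->D; B-x->D; B-y->C; C-x->C; C-y->C; D-x->D; D-y->D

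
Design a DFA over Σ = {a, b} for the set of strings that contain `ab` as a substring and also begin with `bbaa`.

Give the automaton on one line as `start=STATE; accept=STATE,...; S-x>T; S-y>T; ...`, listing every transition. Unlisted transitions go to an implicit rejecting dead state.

Build one automaton per condition and run them in lockstep. One (3 states) tracks whether and how much of `ab` has been seen; the other (6 states) tracks whether the input so far still matches the prefix `bbaa`. Each combined state is a pair, one component from each; accept when both components accept. After merging equivalent states the machine shrinks.
7 states suffice.
        a   b  
>  q0   q1  q2 
   q1   q1  q1 
   q2   q1  q3 
   q3   q4  q1 
   q4   q5  q1 
   q5   q5  q6 
 * q6   q6  q6 
(> = start, * = accepting)

start=q0; accept=q6; q0-a>q1; q0-b>q2; q1-a>q1; q1-b>q1; q2-a>q1; q2-b>q3; q3-a>q4; q3-b>q1; q4-a>q5; q4-b>q1; q5-a>q5; q5-b>q6; q6-a>q6; q6-b>q6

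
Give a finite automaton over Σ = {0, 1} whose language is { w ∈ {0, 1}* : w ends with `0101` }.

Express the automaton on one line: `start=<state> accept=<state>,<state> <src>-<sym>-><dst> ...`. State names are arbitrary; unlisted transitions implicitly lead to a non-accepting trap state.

start=q0 accept=q4 q0-0->q1 q0-1->q0 q1-0->q1 q1-1->q2 q2-0->q3 q2-1->q0 q3-0->q1 q3-1->q4 q4-0->q3 q4-1->q0

Let each state record the length of the longest suffix of the input read so far that is also a prefix of `0101`. q1 means the last symbol is `0`; q2 means the last 2 symbols are `01`; q3 means the last 3 symbols are `010`; q4 means the last 4 symbols are `0101`. Accept only at q4, where the string currently ends in `0101`.
5 states suffice.
        0   1  
>  q0   q1  q0 
   q1   q1  q2 
   q2   q3  q0 
   q3   q1  q4 
 * q4   q3  q0 
(> = start, * = accepting)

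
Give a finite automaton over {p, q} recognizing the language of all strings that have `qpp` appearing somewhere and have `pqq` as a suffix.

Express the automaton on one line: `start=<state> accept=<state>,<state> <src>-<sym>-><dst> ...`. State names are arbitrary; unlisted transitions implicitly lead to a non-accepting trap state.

Build one automaton per condition and run them in lockstep. The first has 4 states tracking whether and how much of `qpp` has been seen; the second has 4 states tracking how much of the suffix `pqq` has currently been matched. A product state is a pair (one from each), accepting exactly when both do.
        p   q  
>  s0   s1  s2 
   s1   s1  s3 
   s2   s4  s2 
   s3   s4  s5 
   s4   s6  s3 
   s5   s4  s2 
   s6   s6  s7 
   s7   s6  s8 
 * s8   s6  s9 
   s9   s6  s9 
(> = start, * = accepting)

start=s0 accept=s8 s0-p->s1 s0-q->s2 s1-p->s1 s1-q->s3 s2-p->s4 s2-q->s2 s3-p->s4 s3-q->s5 s4-p->s6 s4-q->s3 s5-p->s4 s5-q->s2 s6-p->s6 s6-q->s7 s7-p->s6 s7-q->s8 s8-p->s6 s8-q->s9 s9-p->s6 s9-q->s9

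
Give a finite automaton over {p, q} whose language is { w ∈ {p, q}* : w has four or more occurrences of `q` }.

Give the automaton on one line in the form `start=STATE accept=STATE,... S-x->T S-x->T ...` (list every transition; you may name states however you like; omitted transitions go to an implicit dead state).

Only the number of `q`s matters, and only up to 5. Make a chain A → B → C → D → E → F advanced by each `q` (with F absorbing); every other symbol self-loops. The accepting set is {E, F}.
       p  q 
>  A   A  B 
   B   B  C 
   C   C  D 
   D   D  E 
 * E   E  F 
 * F   F  F 
(> = start, * = accepting)

start=A accept=E,F A-p->A A-q->B B-p->B B-q->C C-p->C C-q->D D-p->D D-q->E E-p->E E-q->F F-p->F F-q->F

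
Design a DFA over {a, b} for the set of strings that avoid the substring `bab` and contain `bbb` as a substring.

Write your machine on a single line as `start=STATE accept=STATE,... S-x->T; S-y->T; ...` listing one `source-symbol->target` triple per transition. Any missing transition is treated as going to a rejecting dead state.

start=S0; accept=S5,S6,S7; S0-a->S0; S0-b->S1; S1-a->S2; S1-b->S3; S2-a->S0; S2-b->S4; S3-a->S2; S3-b->S5; S4-a->S4; S4-b->S4; S5-a->S6; S5-b->S5; S6-a->S7; S6-b->S4; S7-a->S7; S7-b->S5

Handle the two conditions separately and then intersect. The first has 4 states tracking partial matches of the forbidden pattern `bab`; the second has 4 states tracking whether and how much of `bbb` has been seen. A product state is a pair (one from each), accepting exactly when both do. Equivalent product states are then merged.
With 8 states:
        a   b  
>  S0   S0  S1 
   S1   S2  S3 
   S2   S0  S4 
   S3   S2  S5 
   S4   S4  S4 
 * S5   S6  S5 
 * S6   S7  S4 
 * S7   S7  S5 
(> = start, * = accepting)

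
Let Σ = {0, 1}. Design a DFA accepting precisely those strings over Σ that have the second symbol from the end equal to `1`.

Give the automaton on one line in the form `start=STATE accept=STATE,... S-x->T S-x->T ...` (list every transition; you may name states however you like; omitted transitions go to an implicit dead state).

Because acceptance depends on a position counted from the end, the machine has to buffer the most recent 2 symbols. Make each state the string of the last up-to-2 symbols read; on input `x` shift the window left and append `x`. Accept when the buffered window has length 2 and begins with `1`.
        0   1  
>  q0   q1  q2 
   q1   q3  q4 
   q2   q5  q6 
   q3   q3  q4 
   q4   q5  q6 
 * q5   q3  q4 
 * q6   q5  q6 
(> = start, * = accepting)

start=q0 accept=q5,q6 q0-0->q1 q0-1->q2 q1-0->q3 q1-1->q4 q2-0->q5 q2-1->q6 q3-0->q3 q3-1->q4 q4-0->q5 q4-1->q6 q5-0->q3 q5-1->q4 q6-0->q5 q6-1->q6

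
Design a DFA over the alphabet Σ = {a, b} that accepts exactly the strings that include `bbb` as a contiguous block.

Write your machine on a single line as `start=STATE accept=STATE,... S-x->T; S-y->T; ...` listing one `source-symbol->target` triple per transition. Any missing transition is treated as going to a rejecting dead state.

States q0..q2 record the length of the longest prefix of `bbb` that matches the current input suffix. Reaching q3 means `bbb` has been seen, and we stay there forever. Accept from q3.
A 4-state machine:
        a   b  
>  q0   q0  q1 
   q1   q0  q2 
   q2   q0  q3 
 * q3   q3  q3 
(> = start, * = accepting)

start=q0; accept=q3; q0-a->q0; q0-b->q1; q1-a->q0; q1-b->q2; q2-a->q0; q2-b->q3; q3-a->q3; q3-b->q3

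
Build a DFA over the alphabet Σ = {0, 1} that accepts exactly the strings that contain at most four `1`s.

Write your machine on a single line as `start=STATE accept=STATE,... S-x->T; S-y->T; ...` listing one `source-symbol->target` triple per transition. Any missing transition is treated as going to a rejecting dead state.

Count `1`s, saturating at 5: states q0 through q4 mean 0 through 4 `1`s seen; q5 means more than 4. Each `1` increments (capped at q5); other symbols loop. Accept from {q0, q1, q2, q3, q4}.
6 states suffice.
        0   1  
>* q0   q0  q1 
 * q1   q1  q2 
 * q2   q2  q3 
 * q3   q3  q4 
 * q4   q4  q5 
   q5   q5  q5 
(> = start, * = accepting)

start=q0; accept=q0,q1,q2,q3,q4; q0-0->q0; q0-1->q1; q1-0->q1; q1-1->q2; q2-0->q2; q2-1->q3; q3-0->q3; q3-1->q4; q4-0->q4; q4-1->q5; q5-0->q5; q5-1->q5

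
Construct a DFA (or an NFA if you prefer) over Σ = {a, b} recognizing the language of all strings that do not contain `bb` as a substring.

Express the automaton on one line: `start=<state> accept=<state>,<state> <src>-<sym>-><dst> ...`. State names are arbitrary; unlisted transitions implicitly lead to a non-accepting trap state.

start=q0 accept=q0,q1 q0-a->q0 q0-b->q1 q1-a->q0 q1-b->q2 q2-a->q2 q2-b->q2

Track partial matches of the forbidden pattern `bb`. State q2 is a dead state reached once `bb` has occurred; every other state accepts. q0 means no part of `bb` is currently matched.
        a   b  
>* q0   q0  q1 
 * q1   q0  q2 
   q2   q2  q2 
(> = start, * = accepting)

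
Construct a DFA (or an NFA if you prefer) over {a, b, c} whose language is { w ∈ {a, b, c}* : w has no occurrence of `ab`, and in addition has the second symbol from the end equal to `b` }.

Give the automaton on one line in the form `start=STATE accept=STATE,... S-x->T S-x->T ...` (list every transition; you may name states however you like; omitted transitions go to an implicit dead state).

start=q0 accept=q4,q5,q6 q0-a->q1 q0-b->q2 q0-c->q0 q1-a->q1 q1-b->q3 q1-c->q0 q2-a->q4 q2-b->q5 q2-c->q6 q3-a->q3 q3-b->q3 q3-c->q3 q4-a->q1 q4-b->q3 q4-c->q0 q5-a->q4 q5-b->q5 q5-c->q6 q6-a->q1 q6-b->q2 q6-c->q0

Build one automaton per condition and run them in lockstep. The first has 3 states tracking partial matches of the forbidden pattern `ab`; the second has 13 states tracking the last 2 symbols read. A product state is a pair (one from each), accepting exactly when both do. Minimizing collapses redundant product states.
With 7 states:
        a   b   c  
>  q0   q1  q2  q0 
   q1   q1  q3  q0 
   q2   q4  q5  q6 
   q3   q3  q3  q3 
 * q4   q1  q3  q0 
 * q5   q4  q5  q6 
 * q6   q1  q2  q0 
(> = start, * = accepting)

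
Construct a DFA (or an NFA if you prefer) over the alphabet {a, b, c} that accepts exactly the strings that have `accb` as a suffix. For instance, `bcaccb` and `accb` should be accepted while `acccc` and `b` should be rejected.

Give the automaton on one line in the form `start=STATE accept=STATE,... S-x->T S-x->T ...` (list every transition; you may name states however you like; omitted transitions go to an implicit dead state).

Let each state record the length of the longest suffix of the input read so far that is also a prefix of `accb`. q1 means the last symbol is `a`; q2 means the last 2 symbols are `ac`; q3 means the last 3 symbols are `acc`; q4 means the last 4 symbols are `accb`. Accept only at q4, where the string currently ends in `accb`.
With 5 states:
        a   b   c  
>  q0   q1  q0  q0 
   q1   q1  q0  q2 
   q2   q1  q0  q3 
   q3   q1  q4  q0 
 * q4   q1  q0  q0 
(> = start, * = accepting)

start=q0 accept=q4 q0-a->q1 q0-b->q0 q0-c->q0 q1-a->q1 q1-b->q0 q1-c->q2 q2-a->q1 q2-b->q0 q2-c->q3 q3-a->q1 q3-b->q4 q3-c->q0 q4-a->q1 q4-b->q0 q4-c->q0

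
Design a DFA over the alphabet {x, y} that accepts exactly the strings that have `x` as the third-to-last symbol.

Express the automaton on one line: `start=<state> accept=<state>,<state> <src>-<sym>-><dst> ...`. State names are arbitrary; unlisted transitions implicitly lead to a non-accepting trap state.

start=A accept=H,I,J,K A-x->B A-y->C B-x->D B-y->E C-x->F C-y->G D-x->H D-y->I E-x->J E-y->K F-x->L F-y->M G-x->N G-y->O H-x->H H-y->I I-x->J I-y->K J-x->L J-y->M K-x->N K-y->O L-x->H L-y->I M-x->J M-y->K N-x->L N-y->M O-x->N O-y->O

Because acceptance depends on a position counted from the end, the machine has to buffer the most recent 3 symbols. Make each state the string of the last up-to-3 symbols read; on input `x` shift the window left and append `x`. Accept when the buffered window has length 3 and begins with `x`.
15 states suffice.
       x  y 
>  A   B  C 
   B   D  E 
   C   F  G 
   D   H  I 
   E   J  K 
   F   L  M 
   G   N  O 
 * H   H  I 
 * I   J  K 
 * J   L  M 
 * K   N  O 
   L   H  I 
   M   J  K 
   N   L  M 
   O   N  O 
(> = start, * = accepting)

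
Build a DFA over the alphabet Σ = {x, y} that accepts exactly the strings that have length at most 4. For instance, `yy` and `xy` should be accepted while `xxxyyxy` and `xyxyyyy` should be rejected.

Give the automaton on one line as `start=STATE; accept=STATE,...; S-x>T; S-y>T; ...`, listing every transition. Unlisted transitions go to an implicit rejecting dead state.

We only need to distinguish lengths 0, 1, …, 4, and '>4'. Chain s0 → s1 → s2 → s3 → s4 → s5 on every symbol, with s5 looping. Accepting states: {s0, s1, s2, s3, s4}.
A 6-state machine:
        x   y  
>* s0   s1  s1 
 * s1   s2  s2 
 * s2   s3  s3 
 * s3   s4  s4 
 * s4   s5  s5 
   s5   s5  s5 
(> = start, * = accepting)

start=s0; accept=s0,s1,s2,s3,s4; s0-x>s1; s0-y>s1; s1-x>s2; s1-y>s2; s2-x>s3; s2-y>s3; s3-x>s4; s3-y>s4; s4-x>s5; s4-y>s5; s5-x>s5; s5-y>s5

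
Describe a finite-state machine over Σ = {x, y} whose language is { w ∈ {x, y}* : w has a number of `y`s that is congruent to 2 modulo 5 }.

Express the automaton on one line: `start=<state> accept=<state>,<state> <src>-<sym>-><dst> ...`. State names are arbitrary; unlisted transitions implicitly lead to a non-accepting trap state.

start=S0 accept=S2 S0-x->S0 S0-y->S1 S1-x->S1 S1-y->S2 S2-x->S2 S2-y->S3 S3-x->S3 S3-y->S4 S4-x->S4 S4-y->S0

The only thing that matters is how many `y`s have appeared, reduced mod 5. Use one state per residue: S0 for 0, …, S4 for 4. Reading `y` moves to the next residue; anything else stays put. S2 is accepting.
        x   y  
>  S0   S0  S1 
   S1   S1  S2 
 * S2   S2  S3 
   S3   S3  S4 
   S4   S4  S0 
(> = start, * = accepting)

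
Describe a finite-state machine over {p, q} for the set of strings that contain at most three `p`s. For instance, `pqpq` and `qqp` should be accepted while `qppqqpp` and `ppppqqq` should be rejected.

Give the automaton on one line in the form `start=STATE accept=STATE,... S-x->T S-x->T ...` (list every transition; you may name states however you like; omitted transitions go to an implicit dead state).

start=s0 accept=s0,s1,s2,s3 s0-p->s1 s0-q->s0 s1-p->s2 s1-q->s1 s2-p->s3 s2-q->s2 s3-p->s4 s3-q->s3 s4-p->s4 s4-q->s4

Only the number of `p`s matters, and only up to 4. Make a chain s0 → s1 → s2 → s3 → s4 advanced by each `p` (with s4 absorbing); every other symbol self-loops. The accepting set is {s0, s1, s2, s3}.
        p   q  
>* s0   s1  s0 
 * s1   s2  s1 
 * s2   s3  s2 
 * s3   s4  s3 
   s4   s4  s4 
(> = start, * = accepting)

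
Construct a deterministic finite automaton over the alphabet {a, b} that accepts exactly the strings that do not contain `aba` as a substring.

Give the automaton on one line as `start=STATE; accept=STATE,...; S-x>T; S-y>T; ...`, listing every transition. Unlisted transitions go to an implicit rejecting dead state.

Track partial matches of the forbidden pattern `aba`. State q3 is a dead state reached once `aba` has occurred; every other state accepts. q0 means no part of `aba` is currently matched.
With 4 states:
        a   b  
>* q0   q1  q0 
 * q1   q1  q2 
 * q2   q3  q0 
   q3   q3  q3 
(> = start, * = accepting)

start=q0; accept=q0,q1,q2; q0-a>q1; q0-b>q0; q1-a>q1; q1-b>q2; q2-a>q3; q2-b>q0; q3-a>q3; q3-b>q3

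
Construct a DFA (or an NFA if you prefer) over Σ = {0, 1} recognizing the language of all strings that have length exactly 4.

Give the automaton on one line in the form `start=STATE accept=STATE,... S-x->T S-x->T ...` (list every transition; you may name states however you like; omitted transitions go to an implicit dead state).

Count input length up to 5: every symbol moves from q0 toward q5, which means 'more than 4' and absorbs. Accept from {q4}.
A 6-state machine:
        0   1  
>  q0   q1  q1 
   q1   q2  q2 
   q2   q3  q3 
   q3   q4  q4 
 * q4   q5  q5 
   q5   q5  q5 
(> = start, * = accepting)

start=q0 accept=q4 q0-0->q1 q0-1->q1 q1-0->q2 q1-1->q2 q2-0->q3 q2-1->q3 q3-0->q4 q3-1->q4 q4-0->q5 q4-1->q5 q5-0->q5 q5-1->q5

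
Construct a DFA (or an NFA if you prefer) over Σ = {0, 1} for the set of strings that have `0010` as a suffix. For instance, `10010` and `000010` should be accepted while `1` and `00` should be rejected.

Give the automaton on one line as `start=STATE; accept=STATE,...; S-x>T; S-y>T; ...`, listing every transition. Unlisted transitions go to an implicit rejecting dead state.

Let each state record the length of the longest suffix of the input read so far that is also a prefix of `0010`. S1 means the last symbol is `0`; S2 means the last 2 symbols are `00`; S3 means the last 3 symbols are `001`; S4 means the last 4 symbols are `0010`. Accept only at S4, where the string currently ends in `0010`.
With 5 states:
        0   1  
>  S0   S1  S0 
   S1   S2  S0 
   S2   S2  S3 
   S3   S4  S0 
 * S4   S2  S0 
(> = start, * = accepting)

start=S0; accept=S4; S0-0>S1; S0-1>S0; S1-0>S2; S1-1>S0; S2-0>S2; S2-1>S3; S3-0>S4; S3-1>S0; S4-0>S2; S4-1>S0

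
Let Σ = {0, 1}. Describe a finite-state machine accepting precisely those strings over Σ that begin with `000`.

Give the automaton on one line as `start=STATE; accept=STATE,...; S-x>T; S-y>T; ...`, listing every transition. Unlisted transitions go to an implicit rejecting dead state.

Walk along `000` while the input agrees: from A take `0` to B, and so on. Any deviation drops to the rejecting sink E. Once D is reached the prefix is confirmed and every continuation is accepted.
       0  1 
>  A   B  E 
   B   C  E 
   C   D  E 
 * D   D  D 
   E   E  E 
(> = start, * = accepting)

start=A; accept=D; A-0>B; A-1>E; B-0>C; B-1>E; C-0>D; C-1>E; D-0>D; D-1>D; E-0>E; E-1>E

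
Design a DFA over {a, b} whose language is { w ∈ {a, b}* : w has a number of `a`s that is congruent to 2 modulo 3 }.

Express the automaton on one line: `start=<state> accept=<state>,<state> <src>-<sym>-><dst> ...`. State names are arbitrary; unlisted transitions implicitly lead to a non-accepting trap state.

start=S0 accept=S2 S0-a->S1 S0-b->S0 S1-a->S2 S1-b->S1 S2-a->S0 S2-b->S2

The only thing that matters is how many `a`s have appeared, reduced mod 3. Use one state per residue: S0 for 0, …, S2 for 2. Reading `a` moves to the next residue; anything else stays put. S2 is accepting.
With 3 states:
        a   b  
>  S0   S1  S0 
   S1   S2  S1 
 * S2   S0  S2 
(> = start, * = accepting)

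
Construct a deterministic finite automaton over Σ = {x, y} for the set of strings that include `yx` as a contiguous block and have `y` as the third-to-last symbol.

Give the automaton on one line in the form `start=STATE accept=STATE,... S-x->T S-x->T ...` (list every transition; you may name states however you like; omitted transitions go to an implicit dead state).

start=q0 accept=q4,q5,q6,q10 q0-x->q0 q0-y->q1 q1-x->q2 q1-y->q3 q2-x->q4 q2-y->q5 q3-x->q6 q3-y->q3 q4-x->q7 q4-y->q8 q5-x->q2 q5-y->q9 q6-x->q4 q6-y->q5 q7-x->q7 q7-y->q8 q8-x->q2 q8-y->q9 q9-x->q6 q9-y->q10 q10-x->q6 q10-y->q10

Run two small machines in parallel and take their product. The first has 3 states tracking whether and how much of `yx` has been seen; the second has 15 states tracking the last 3 symbols read. A product state is a pair (one from each), accepting exactly when both do. Equivalent product states are then merged.
An 11-state machine:
          x    y  
>  q0     q0   q1 
   q1     q2   q3 
   q2     q4   q5 
   q3     q6   q3 
 * q4     q7   q8 
 * q5     q2   q9 
 * q6     q4   q5 
   q7     q7   q8 
   q8     q2   q9 
   q9     q6  q10 
 * q10    q6  q10 
(> = start, * = accepting)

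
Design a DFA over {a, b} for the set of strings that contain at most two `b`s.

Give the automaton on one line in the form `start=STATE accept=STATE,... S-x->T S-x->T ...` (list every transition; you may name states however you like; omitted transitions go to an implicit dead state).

Only the number of `b`s matters, and only up to 3. Make a chain q0 → q1 → q2 → q3 advanced by each `b` (with q3 absorbing); every other symbol self-loops. The accepting set is {q0, q1, q2}.
4 states suffice.
        a   b  
>* q0   q0  q1 
 * q1   q1  q2 
 * q2   q2  q3 
   q3   q3  q3 
(> = start, * = accepting)

start=q0 accept=q0,q1,q2 q0-a->q0 q0-b->q1 q1-a->q1 q1-b->q2 q2-a->q2 q2-b->q3 q3-a->q3 q3-b->q3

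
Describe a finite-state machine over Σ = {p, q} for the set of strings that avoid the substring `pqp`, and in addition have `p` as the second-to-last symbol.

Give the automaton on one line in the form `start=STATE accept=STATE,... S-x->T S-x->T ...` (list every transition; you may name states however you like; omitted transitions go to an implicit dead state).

start=A accept=D,E A-p->B A-q->C B-p->D B-q->E C-p->F C-q->G D-p->D D-q->E E-p->H E-q->G F-p->D F-q->E G-p->F G-q->G H-p->I H-q->J I-p->I I-q->J J-p->H J-q->K K-p->H K-q->K

Handle the two conditions separately and then intersect. The first has 4 states tracking partial matches of the forbidden pattern `pqp`; the second has 7 states tracking the last 2 symbols read. A product state is a pair (one from each), accepting exactly when both do.
With 11 states:
       p  q 
>  A   B  C 
   B   D  E 
   C   F  G 
 * D   D  E 
 * E   H  G 
   F   D  E 
   G   F  G 
   H   I  J 
   I   I  J 
   J   H  K 
   K   H  K 
(> = start, * = accepting)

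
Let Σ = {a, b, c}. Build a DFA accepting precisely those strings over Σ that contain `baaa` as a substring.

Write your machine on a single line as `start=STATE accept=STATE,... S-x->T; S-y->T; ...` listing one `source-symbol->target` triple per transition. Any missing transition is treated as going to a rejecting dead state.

start=S0; accept=S4; S0-a->S0; S0-b->S1; S0-c->S0; S1-a->S2; S1-b->S1; S1-c->S0; S2-a->S3; S2-b->S1; S2-c->S0; S3-a->S4; S3-b->S1; S3-c->S0; S4-a->S4; S4-b->S4; S4-c->S4

States S0..S3 record the length of the longest prefix of `baaa` that matches the current input suffix. Reaching S4 means `baaa` has been seen, and we stay there forever. Accept from S4.
A 5-state machine:
        a   b   c  
>  S0   S0  S1  S0 
   S1   S2  S1  S0 
   S2   S3  S1  S0 
   S3   S4  S1  S0 
 * S4   S4  S4  S4 
(> = start, * = accepting)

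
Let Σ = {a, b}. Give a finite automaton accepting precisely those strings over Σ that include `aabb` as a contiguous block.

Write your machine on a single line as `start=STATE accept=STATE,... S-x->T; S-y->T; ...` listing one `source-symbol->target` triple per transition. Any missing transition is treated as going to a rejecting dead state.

start=s0; accept=s4; s0-a->s1; s0-b->s0; s1-a->s2; s1-b->s0; s2-a->s2; s2-b->s3; s3-a->s1; s3-b->s4; s4-a->s4; s4-b->s4

Track how much of `aabb` has been matched so far: state s0 is no progress, s4 is the absorbing accept state reached once `aabb` has occurred. Intermediate states record partial matches; on a mismatch, fall back to the longest reusable overlap.
A 5-state machine:
        a   b  
>  s0   s1  s0 
   s1   s2  s0 
   s2   s2  s3 
   s3   s1  s4 
 * s4   s4  s4 
(> = start, * = accepting)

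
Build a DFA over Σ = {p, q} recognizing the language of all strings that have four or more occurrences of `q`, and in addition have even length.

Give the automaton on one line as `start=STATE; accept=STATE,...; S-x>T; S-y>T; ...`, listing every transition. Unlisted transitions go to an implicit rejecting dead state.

start=A; accept=I,L; A-p>B; A-q>C; B-p>A; B-q>D; C-p>D; C-q>E; D-p>C; D-q>F; E-p>F; E-q>G; F-p>E; F-q>H; G-p>H; G-q>I; H-p>G; H-q>J; I-p>J; I-q>K; J-p>I; J-q>L; K-p>L; K-q>L; L-p>K; L-q>K

Run two small machines in parallel and take their product. One (6 states) tracks the count of `q`s, saturating at 5; the other (2 states) tracks the input length modulo 2. Each combined state is a pair, one component from each; accept when both components accept.
With 12 states:
       p  q 
>  A   B  C 
   B   A  D 
   C   D  E 
   D   C  F 
   E   F  G 
   F   E  H 
   G   H  I 
   H   G  J 
 * I   J  K 
   J   I  L 
   K   L  L 
 * L   K  K 
(> = start, * = accepting)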